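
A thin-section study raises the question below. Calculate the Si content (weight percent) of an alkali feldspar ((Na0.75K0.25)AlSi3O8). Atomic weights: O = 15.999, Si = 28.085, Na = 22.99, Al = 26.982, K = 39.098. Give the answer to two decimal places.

31.65 weight percent

Formula mass = 0.75×22.99 + 0.25×39.098 + 1×26.982 + 3×28.085 + 8×15.999 = 266.246 g/mol, of which 84.255 g is Si.
So Si makes up 84.255/266.246 = 0.3165 of the mass, i.e. 31.65%.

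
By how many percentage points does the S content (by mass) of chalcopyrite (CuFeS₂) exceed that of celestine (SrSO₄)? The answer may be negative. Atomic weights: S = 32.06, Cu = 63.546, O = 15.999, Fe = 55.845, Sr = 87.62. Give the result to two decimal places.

M(CuFeS₂) = 183.511 g/mol, so wt% S = 64.120/183.511 × 100 = 34.94%.
M(SrSO₄) = 183.676 g/mol, so wt% S = 32.060/183.676 × 100 = 17.45%.
34.94 − 17.45 = 17.49 pp.

17.49 percentage points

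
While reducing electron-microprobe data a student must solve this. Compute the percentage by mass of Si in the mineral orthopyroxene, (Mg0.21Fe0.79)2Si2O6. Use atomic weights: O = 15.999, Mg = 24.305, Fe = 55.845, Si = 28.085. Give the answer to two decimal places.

Formula mass = 0.42×24.305 + 1.58×55.845 + 2×28.085 + 6×15.999 = 250.607 g/mol, of which 56.170 g is Si.
So Si makes up 56.170/250.607 = 0.2241 of the mass, i.e. 22.41%.

22.41 weight percent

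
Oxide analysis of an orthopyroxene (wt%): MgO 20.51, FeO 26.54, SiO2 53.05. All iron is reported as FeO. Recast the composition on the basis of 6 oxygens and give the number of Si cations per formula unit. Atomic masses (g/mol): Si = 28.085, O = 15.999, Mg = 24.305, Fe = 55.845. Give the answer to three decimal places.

20.51 wt% MgO ÷ 40.304 g/mol = 0.50888 mol, giving 0.50888 Mg and 0.50888 O.
26.54 wt% FeO ÷ 71.844 g/mol = 0.36941 mol, giving 0.36941 Fe and 0.36941 O.
53.05 wt% SiO2 ÷ 60.083 g/mol = 0.88295 mol, giving 0.88295 Si and 1.76590 O.
Oxygen sums to 2.64419; scaling by 6/2.64419 = 2.26913 puts the formula on 6 O.
Si: 0.88295 × 2.26913 = 2.004 atoms per formula unit.

2.004 Si apfu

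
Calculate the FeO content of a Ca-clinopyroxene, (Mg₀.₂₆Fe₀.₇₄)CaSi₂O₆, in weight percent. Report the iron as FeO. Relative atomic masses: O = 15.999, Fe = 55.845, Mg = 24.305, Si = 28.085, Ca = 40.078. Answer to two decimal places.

22.16 wt%

Molar mass of (Mg₀.₂₆Fe₀.₇₄)CaSi₂O₆ = 0.26×24.305 + 0.74×55.845 + 1×40.078 + 2×28.085 + 6×15.999 = 239.887 g/mol.
Each formula unit contains 0.74 Fe, equivalent to 0.74/1 = 0.7400 mol FeO.
M(FeO) = 1×55.845 + 1×15.999 = 71.844 g/mol.
Mass of FeO per formula unit = 0.7400 × 71.844 = 53.165 g.
FeO wt% = 53.165 / 239.887 × 100 = 22.16%.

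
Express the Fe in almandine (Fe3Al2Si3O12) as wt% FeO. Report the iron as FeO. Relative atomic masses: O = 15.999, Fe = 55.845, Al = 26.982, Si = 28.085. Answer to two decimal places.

43.30 wt%

Molar mass of Fe3Al2Si3O12 = 3·55.845 + 2·26.982 + 3·28.085 + 12·15.999 = 497.742 g/mol.
Each formula unit contains 3 Fe, equivalent to 3/1 = 3.0000 mol FeO.
M(FeO) = 1×55.845 + 1×15.999 = 71.844 g/mol.
Mass of FeO per formula unit = 3.0000 × 71.844 = 215.532 g.
FeO wt% = 215.532 / 497.742 × 100 = 43.30%.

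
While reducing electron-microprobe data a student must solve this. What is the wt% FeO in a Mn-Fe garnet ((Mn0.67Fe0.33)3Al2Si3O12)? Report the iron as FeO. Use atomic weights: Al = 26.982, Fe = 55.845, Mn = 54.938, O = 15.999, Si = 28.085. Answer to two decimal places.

Molar mass of (Mn0.67Fe0.33)3Al2Si3O12 = 2.01×54.938 + 0.99×55.845 + 2×26.982 + 3×28.085 + 12×15.999 = 495.919 g/mol.
Each formula unit contains 0.99 Fe, equivalent to 0.99/1 = 0.9900 mol FeO.
M(FeO) = 1×55.845 + 1×15.999 = 71.844 g/mol.
Mass of FeO per formula unit = 0.9900 × 71.844 = 71.126 g.
FeO wt% = 71.126 / 495.919 × 100 = 14.34%.

14.34 wt%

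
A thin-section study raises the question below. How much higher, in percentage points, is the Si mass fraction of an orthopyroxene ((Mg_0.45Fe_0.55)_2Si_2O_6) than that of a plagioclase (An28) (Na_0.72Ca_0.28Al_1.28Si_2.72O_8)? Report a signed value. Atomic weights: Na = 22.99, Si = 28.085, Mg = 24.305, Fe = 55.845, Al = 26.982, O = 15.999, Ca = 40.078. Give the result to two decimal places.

-4.79 percentage points

Si in (Mg_0.45Fe_0.55)_2Si_2O_6: molar mass 235.468 g/mol; 2×28.085 = 56.170 g → 23.85 wt%.
Si in Na_0.72Ca_0.28Al_1.28Si_2.72O_8: molar mass 266.695 g/mol; 2.72×28.085 = 76.391 g → 28.64 wt%.
Difference = 23.85 − 28.64 = -4.79 percentage points.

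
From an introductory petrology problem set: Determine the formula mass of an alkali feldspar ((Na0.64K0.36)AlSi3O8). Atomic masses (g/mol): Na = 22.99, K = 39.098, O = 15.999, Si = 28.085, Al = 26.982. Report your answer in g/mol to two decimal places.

Na: 0.64 × 22.99 = 14.7136
K: 0.36 × 39.098 = 14.0753
Al: 1 × 26.982 = 26.9820
Si: 3 × 28.085 = 84.2550
O: 8 × 15.999 = 127.9920
Summing the contributions gives the formula mass.

268.02 g/mol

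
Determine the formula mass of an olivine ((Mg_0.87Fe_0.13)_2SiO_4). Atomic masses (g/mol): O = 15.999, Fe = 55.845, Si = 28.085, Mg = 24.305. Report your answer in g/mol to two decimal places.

148.89 g/mol

M = 1.74×24.305 + 0.26×55.845 + 1×28.085 + 4×15.999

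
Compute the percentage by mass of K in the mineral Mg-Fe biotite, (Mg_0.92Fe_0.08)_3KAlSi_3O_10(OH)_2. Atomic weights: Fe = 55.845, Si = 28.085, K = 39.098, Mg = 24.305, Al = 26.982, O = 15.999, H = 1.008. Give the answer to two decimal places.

Formula mass = 2.76·24.305 + 0.24·55.845 + 1·39.098 + 1·26.982 + 3·28.085 + 12·15.999 + 2·1.008 = 424.824 g/mol, of which 39.098 g is K.
So K makes up 39.098/424.824 = 0.0920 of the mass, i.e. 9.20%.

9.20 mass %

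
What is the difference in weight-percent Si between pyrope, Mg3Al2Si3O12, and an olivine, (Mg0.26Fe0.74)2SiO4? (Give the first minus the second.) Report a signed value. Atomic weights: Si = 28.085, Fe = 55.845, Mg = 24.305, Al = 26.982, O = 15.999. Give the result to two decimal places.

5.91 percentage points

First mineral: 84.255 g Si in 403.122 g formula = 20.90 wt% Si.
Second mineral: 28.085 g Si in 187.370 g formula = 14.99 wt% Si.
20.90% − 14.99% gives a difference of 5.91 percentage points.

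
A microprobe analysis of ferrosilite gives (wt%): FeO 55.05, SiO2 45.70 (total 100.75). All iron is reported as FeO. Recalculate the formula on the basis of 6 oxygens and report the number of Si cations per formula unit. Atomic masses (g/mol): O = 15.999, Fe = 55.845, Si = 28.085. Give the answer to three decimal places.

FeO: 55.05/71.844 = 0.76624 mol → 0.76624 mol Fe, 0.76624 mol O.
SiO2: 45.70/60.083 = 0.76061 mol → 0.76061 mol Si, 1.52122 mol O.
Total oxygen = 2.28746 mol. Normalization factor = 6/2.28746 = 2.62300.
Si per 6 O = 0.76061 × 2.62300 = 1.995.

1.995 Si apfu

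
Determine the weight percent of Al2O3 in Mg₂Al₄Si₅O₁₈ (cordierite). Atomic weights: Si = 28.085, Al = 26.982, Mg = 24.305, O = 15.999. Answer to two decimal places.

M(Mg₂Al₄Si₅O₁₈) = 584.945 g/mol; M(Al2O3) = 101.961 g/mol.
Moles Al2O3 per formula unit = 4 Al ÷ 2 = 2.0000.
Al2O3 fraction = (2.0000 × 101.961) / 584.945 = 203.922/584.945 = 0.3486.

34.86 wt%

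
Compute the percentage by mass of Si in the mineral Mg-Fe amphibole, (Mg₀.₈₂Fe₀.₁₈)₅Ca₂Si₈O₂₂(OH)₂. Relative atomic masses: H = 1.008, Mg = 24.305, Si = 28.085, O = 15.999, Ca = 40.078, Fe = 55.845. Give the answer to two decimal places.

Formula mass = 4.10×24.305 + 0.90×55.845 + 2×40.078 + 8×28.085 + 24×15.999 + 2×1.008 = 840.739 g/mol, of which 224.680 g is Si.
So Si makes up 224.680/840.739 = 0.2672 of the mass, i.e. 26.72%.

26.72 weight percent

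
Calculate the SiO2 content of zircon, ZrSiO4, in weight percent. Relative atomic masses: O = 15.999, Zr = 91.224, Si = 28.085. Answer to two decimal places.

32.78 wt%

Molar mass of ZrSiO4 = 1·91.224 + 1·28.085 + 4·15.999 = 183.305 g/mol.
Each formula unit contains 1 Si, equivalent to 1/1 = 1.0000 mol SiO2.
M(SiO2) = 1×28.085 + 2×15.999 = 60.083 g/mol.
Mass of SiO2 per formula unit = 1.0000 × 60.083 = 60.083 g.
SiO2 wt% = 60.083 / 183.305 × 100 = 32.78%.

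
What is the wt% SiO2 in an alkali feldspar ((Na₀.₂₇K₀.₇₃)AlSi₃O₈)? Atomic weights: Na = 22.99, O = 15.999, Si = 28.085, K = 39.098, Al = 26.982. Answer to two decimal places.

65.79 wt%

Formula mass = 273.978 g/mol.
3 Si → 3.0000 mol SiO2 per formula unit; M(SiO2) = 60.083, so SiO2 mass = 180.249 g.
180.249/273.978 × 100 = 65.79 wt%.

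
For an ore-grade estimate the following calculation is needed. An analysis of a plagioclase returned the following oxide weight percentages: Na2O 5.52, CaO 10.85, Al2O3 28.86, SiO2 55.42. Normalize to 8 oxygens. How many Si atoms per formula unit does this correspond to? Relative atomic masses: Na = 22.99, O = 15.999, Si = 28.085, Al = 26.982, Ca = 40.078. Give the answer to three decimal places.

Na2O (M=61.979): mol = 0.08906; Na = 0.17812, O = 0.08906.
CaO (M=56.077): mol = 0.19348; Ca = 0.19348, O = 0.19348.
Al2O3 (M=101.961): mol = 0.28305; Al = 0.56610, O = 0.84915.
SiO2 (M=60.083): mol = 0.92239; Si = 0.92239, O = 1.84478.
ΣO = 2.97647; factor = 8/ΣO = 2.68775.
Si apfu = 0.92239 × 2.68775 = 2.479.

2.479 Si apfu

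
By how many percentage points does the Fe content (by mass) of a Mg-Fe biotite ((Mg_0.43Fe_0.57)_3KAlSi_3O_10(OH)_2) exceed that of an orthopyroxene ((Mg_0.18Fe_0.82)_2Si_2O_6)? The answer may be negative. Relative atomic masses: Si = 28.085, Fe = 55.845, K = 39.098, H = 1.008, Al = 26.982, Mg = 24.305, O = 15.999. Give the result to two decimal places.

First mineral: 95.495 g Fe in 471.187 g formula = 20.27 wt% Fe.
Second mineral: 91.586 g Fe in 252.500 g formula = 36.27 wt% Fe.
20.27% − 36.27% gives a difference of -16.00 percentage points.

-16.00 percentage points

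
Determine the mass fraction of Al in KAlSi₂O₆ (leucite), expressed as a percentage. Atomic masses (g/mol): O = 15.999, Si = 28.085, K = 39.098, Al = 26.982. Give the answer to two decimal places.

12.36 weight percent

Formula mass = 1·39.098 + 1·26.982 + 2·28.085 + 6·15.999 = 218.244 g/mol, of which 26.982 g is Al.
So Al makes up 26.982/218.244 = 0.1236 of the mass, i.e. 12.36%.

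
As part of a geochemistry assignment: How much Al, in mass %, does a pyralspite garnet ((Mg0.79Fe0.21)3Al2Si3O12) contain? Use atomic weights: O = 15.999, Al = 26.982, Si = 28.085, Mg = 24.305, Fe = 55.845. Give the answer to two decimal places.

M((Mg0.79Fe0.21)3Al2Si3O12) = 422.992 g/mol.
Al contributes 2 × 26.982 = 53.964 g per mole.
53.964/422.992 = 0.1276 → 12.76%.

12.76 mass %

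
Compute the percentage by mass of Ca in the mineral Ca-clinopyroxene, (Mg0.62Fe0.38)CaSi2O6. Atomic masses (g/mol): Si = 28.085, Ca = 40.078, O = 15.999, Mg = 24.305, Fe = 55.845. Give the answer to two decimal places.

M((Mg0.62Fe0.38)CaSi2O6) = 228.532 g/mol.
Ca contributes 1 × 40.078 = 40.078 g per mole.
40.078/228.532 = 0.1754 → 17.54%.

17.54 mass %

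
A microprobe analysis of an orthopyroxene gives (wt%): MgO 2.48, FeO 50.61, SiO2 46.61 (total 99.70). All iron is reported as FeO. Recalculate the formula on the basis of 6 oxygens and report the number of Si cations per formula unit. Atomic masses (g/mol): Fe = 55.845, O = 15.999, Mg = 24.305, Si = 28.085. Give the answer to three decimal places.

MgO: 2.48/40.304 = 0.06153 mol → 0.06153 mol Mg, 0.06153 mol O.
FeO: 50.61/71.844 = 0.70444 mol → 0.70444 mol Fe, 0.70444 mol O.
SiO2: 46.61/60.083 = 0.77576 mol → 0.77576 mol Si, 1.55152 mol O.
Total oxygen = 2.31749 mol. Normalization factor = 6/2.31749 = 2.58901.
Si per 6 O = 0.77576 × 2.58901 = 2.008.

2.008 Si apfu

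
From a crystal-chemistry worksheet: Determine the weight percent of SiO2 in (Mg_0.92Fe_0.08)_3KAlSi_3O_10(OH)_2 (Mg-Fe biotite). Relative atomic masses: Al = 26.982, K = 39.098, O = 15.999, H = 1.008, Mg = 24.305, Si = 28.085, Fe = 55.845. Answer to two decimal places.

M((Mg_0.92Fe_0.08)_3KAlSi_3O_10(OH)_2) = 424.824 g/mol; M(SiO2) = 60.083 g/mol.
Moles SiO2 per formula unit = 3 Si ÷ 1 = 3.0000.
SiO2 fraction = (3.0000 × 60.083) / 424.824 = 180.249/424.824 = 0.4243.

42.43 wt%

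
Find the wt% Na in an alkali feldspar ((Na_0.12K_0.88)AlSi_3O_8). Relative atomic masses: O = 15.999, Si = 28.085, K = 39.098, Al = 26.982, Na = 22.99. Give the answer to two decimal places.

M((Na_0.12K_0.88)AlSi_3O_8) = 276.394 g/mol.
Na contributes 0.12 × 22.99 = 2.759 g per mole.
2.759/276.394 = 0.0100 → 1.00%.

1.00 wt%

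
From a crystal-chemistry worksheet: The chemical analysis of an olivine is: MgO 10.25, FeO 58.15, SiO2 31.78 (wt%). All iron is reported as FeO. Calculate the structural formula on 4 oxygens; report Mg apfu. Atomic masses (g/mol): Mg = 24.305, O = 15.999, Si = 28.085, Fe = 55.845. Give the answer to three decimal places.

10.25 wt% MgO ÷ 40.304 g/mol = 0.25432 mol, giving 0.25432 Mg and 0.25432 O.
58.15 wt% FeO ÷ 71.844 g/mol = 0.80939 mol, giving 0.80939 Fe and 0.80939 O.
31.78 wt% SiO2 ÷ 60.083 g/mol = 0.52893 mol, giving 0.52893 Si and 1.05786 O.
Oxygen sums to 2.12157; scaling by 4/2.12157 = 1.88540 puts the formula on 4 O.
Mg: 0.25432 × 1.88540 = 0.479 atoms per formula unit.

0.479 Mg apfu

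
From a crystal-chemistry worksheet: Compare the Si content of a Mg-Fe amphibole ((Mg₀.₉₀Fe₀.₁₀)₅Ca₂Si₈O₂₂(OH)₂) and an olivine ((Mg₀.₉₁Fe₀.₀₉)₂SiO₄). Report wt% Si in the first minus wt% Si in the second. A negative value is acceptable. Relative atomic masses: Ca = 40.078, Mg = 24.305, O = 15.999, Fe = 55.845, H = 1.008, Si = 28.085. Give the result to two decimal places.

7.94 percentage points

Si in (Mg₀.₉₀Fe₀.₁₀)₅Ca₂Si₈O₂₂(OH)₂: molar mass 828.123 g/mol; 8×28.085 = 224.680 g → 27.13 wt%.
Si in (Mg₀.₉₁Fe₀.₀₉)₂SiO₄: molar mass 146.368 g/mol; 1×28.085 = 28.085 g → 19.19 wt%.
Difference = 27.13 − 19.19 = 7.94 percentage points.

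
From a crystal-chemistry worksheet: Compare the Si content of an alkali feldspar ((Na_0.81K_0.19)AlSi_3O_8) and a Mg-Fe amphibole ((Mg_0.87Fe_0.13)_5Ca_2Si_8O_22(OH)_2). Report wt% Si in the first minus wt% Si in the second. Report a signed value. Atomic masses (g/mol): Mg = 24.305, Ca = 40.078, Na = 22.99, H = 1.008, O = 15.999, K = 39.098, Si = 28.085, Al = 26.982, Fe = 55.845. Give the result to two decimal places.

4.78 percentage points

Si in (Na_0.81K_0.19)AlSi_3O_8: molar mass 265.280 g/mol; 3×28.085 = 84.255 g → 31.76 wt%.
Si in (Mg_0.87Fe_0.13)_5Ca_2Si_8O_22(OH)_2: molar mass 832.854 g/mol; 8×28.085 = 224.680 g → 26.98 wt%.
Difference = 31.76 − 26.98 = 4.78 percentage points.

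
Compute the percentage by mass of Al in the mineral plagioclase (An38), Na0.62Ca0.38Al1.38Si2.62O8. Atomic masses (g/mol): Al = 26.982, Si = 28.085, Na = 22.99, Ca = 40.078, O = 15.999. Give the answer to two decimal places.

13.88 mass %

Molar mass of Na0.62Ca0.38Al1.38Si2.62O8: 0.62×22.99 + 0.38×40.078 + 1.38×26.982 + 2.62×28.085 + 8×15.999 = 268.293 g/mol.
Mass of Al per formula unit: 1.38 × 26.982 = 37.235 g.
Weight fraction Al = 37.235 / 268.293 = 0.1388.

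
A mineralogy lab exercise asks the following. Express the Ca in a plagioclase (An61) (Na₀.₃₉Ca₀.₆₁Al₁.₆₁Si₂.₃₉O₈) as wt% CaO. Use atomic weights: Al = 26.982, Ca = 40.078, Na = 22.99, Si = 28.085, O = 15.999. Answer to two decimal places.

Molar mass of Na₀.₃₉Ca₀.₆₁Al₁.₆₁Si₂.₃₉O₈ = 0.39×22.99 + 0.61×40.078 + 1.61×26.982 + 2.39×28.085 + 8×15.999 = 271.970 g/mol.
Each formula unit contains 0.61 Ca, equivalent to 0.61/1 = 0.6100 mol CaO.
M(CaO) = 1×40.078 + 1×15.999 = 56.077 g/mol.
Mass of CaO per formula unit = 0.6100 × 56.077 = 34.207 g.
CaO wt% = 34.207 / 271.970 × 100 = 12.58%.

12.58 wt%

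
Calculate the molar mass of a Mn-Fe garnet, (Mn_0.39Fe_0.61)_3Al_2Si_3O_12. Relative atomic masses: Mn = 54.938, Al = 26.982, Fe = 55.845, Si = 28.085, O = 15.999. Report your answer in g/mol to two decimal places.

M = 1.17*54.938 + 1.83*55.845 + 2*26.982 + 3*28.085 + 12*15.999

496.68 g/mol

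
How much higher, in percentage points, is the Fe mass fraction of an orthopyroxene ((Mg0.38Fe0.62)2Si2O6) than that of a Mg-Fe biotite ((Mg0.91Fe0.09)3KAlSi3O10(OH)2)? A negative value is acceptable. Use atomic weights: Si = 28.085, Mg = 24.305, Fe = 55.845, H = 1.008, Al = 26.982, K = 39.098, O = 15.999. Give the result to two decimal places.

25.33 percentage points

M((Mg0.38Fe0.62)2Si2O6) = 239.884 g/mol, so wt% Fe = 69.248/239.884 × 100 = 28.87%.
M((Mg0.91Fe0.09)3KAlSi3O10(OH)2) = 425.770 g/mol, so wt% Fe = 15.078/425.770 × 100 = 3.54%.
28.87 − 3.54 = 25.33 pp.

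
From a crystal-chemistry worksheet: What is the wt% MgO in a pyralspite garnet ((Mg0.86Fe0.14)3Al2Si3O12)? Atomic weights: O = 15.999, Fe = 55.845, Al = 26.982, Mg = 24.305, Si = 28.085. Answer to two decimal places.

24.97 wt%

Formula mass = 416.369 g/mol.
2.58 Mg → 2.5800 mol MgO per formula unit; M(MgO) = 40.304, so MgO mass = 103.984 g.
103.984/416.369 × 100 = 24.97 wt%.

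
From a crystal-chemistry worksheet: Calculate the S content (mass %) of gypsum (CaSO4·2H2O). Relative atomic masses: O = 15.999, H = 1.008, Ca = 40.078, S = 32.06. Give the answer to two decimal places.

18.62 mass %

M(CaSO4·2H2O) = 172.164 g/mol.
S contributes 1 × 32.06 = 32.060 g per mole.
32.060/172.164 = 0.1862 → 18.62%.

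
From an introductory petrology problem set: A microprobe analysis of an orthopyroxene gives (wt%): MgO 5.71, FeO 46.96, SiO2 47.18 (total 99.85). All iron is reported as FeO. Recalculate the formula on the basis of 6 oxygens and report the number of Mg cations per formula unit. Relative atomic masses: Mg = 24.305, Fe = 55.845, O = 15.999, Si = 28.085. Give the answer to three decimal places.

0.359 Mg apfu

5.71 wt% MgO ÷ 40.304 g/mol = 0.14167 mol, giving 0.14167 Mg and 0.14167 O.
46.96 wt% FeO ÷ 71.844 g/mol = 0.65364 mol, giving 0.65364 Fe and 0.65364 O.
47.18 wt% SiO2 ÷ 60.083 g/mol = 0.78525 mol, giving 0.78525 Si and 1.57050 O.
Oxygen sums to 2.36581; scaling by 6/2.36581 = 2.53613 puts the formula on 6 O.
Mg: 0.14167 × 2.53613 = 0.359 atoms per formula unit.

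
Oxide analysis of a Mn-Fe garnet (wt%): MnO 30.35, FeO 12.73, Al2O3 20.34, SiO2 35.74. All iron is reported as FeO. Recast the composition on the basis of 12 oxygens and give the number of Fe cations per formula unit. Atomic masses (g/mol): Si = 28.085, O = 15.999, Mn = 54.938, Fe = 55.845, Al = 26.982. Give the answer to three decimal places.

0.888 Fe apfu

MnO: 30.35/70.937 = 0.42784 mol → 0.42784 mol Mn, 0.42784 mol O.
FeO: 12.73/71.844 = 0.17719 mol → 0.17719 mol Fe, 0.17719 mol O.
Al2O3: 20.34/101.961 = 0.19949 mol → 0.39898 mol Al, 0.59847 mol O.
SiO2: 35.74/60.083 = 0.59484 mol → 0.59484 mol Si, 1.18968 mol O.
Total oxygen = 2.39318 mol. Normalization factor = 12/2.39318 = 5.01425.
Fe per 12 O = 0.17719 × 5.01425 = 0.888.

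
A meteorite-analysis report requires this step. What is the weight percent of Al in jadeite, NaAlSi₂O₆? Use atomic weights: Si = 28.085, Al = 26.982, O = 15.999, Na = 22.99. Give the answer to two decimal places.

13.35 mass %

Formula mass = 1*22.99 + 1*26.982 + 2*28.085 + 6*15.999 = 202.136 g/mol, of which 26.982 g is Al.
So Al makes up 26.982/202.136 = 0.1335 of the mass, i.e. 13.35%.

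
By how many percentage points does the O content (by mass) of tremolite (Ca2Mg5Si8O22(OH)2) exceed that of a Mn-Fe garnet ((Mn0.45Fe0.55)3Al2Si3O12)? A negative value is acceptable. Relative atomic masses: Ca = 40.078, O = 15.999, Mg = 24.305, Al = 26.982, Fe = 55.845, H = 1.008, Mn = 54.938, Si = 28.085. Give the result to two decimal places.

O in Ca2Mg5Si8O22(OH)2: molar mass 812.353 g/mol; 24×15.999 = 383.976 g → 47.27 wt%.
O in (Mn0.45Fe0.55)3Al2Si3O12: molar mass 496.518 g/mol; 12×15.999 = 191.988 g → 38.67 wt%.
Difference = 47.27 − 38.67 = 8.60 percentage points.

8.60 percentage points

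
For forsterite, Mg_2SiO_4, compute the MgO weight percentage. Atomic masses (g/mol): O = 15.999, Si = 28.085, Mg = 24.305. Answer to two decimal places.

Formula mass = 140.691 g/mol.
2 Mg → 2.0000 mol MgO per formula unit; M(MgO) = 40.304, so MgO mass = 80.608 g.
80.608/140.691 × 100 = 57.29 wt%.

57.29 wt%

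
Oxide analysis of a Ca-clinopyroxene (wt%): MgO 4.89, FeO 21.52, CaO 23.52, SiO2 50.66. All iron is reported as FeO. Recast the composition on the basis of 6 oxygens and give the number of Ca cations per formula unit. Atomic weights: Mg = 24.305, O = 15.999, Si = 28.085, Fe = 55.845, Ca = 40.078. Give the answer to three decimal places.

0.996 Ca apfu

MgO: 4.89/40.304 = 0.12133 mol → 0.12133 mol Mg, 0.12133 mol O.
FeO: 21.52/71.844 = 0.29954 mol → 0.29954 mol Fe, 0.29954 mol O.
CaO: 23.52/56.077 = 0.41942 mol → 0.41942 mol Ca, 0.41942 mol O.
SiO2: 50.66/60.083 = 0.84317 mol → 0.84317 mol Si, 1.68634 mol O.
Total oxygen = 2.52663 mol. Normalization factor = 6/2.52663 = 2.37470.
Ca per 6 O = 0.41942 × 2.37470 = 0.996.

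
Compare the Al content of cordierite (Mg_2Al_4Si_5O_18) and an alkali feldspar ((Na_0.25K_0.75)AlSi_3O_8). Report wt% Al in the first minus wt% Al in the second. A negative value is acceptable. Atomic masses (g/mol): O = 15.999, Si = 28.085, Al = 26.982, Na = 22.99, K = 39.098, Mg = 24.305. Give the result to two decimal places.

Al in Mg_2Al_4Si_5O_18: molar mass 584.945 g/mol; 4×26.982 = 107.928 g → 18.45 wt%.
Al in (Na_0.25K_0.75)AlSi_3O_8: molar mass 274.300 g/mol; 1×26.982 = 26.982 g → 9.84 wt%.
Difference = 18.45 − 9.84 = 8.61 percentage points.

8.61 percentage points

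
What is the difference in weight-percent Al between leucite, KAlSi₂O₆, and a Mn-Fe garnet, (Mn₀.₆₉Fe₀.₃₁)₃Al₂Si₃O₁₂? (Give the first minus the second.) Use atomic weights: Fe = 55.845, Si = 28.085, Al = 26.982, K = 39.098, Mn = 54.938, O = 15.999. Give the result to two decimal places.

1.48 percentage points

First mineral: 26.982 g Al in 218.244 g formula = 12.36 wt% Al.
Second mineral: 53.964 g Al in 495.865 g formula = 10.88 wt% Al.
12.36% − 10.88% gives a difference of 1.48 percentage points.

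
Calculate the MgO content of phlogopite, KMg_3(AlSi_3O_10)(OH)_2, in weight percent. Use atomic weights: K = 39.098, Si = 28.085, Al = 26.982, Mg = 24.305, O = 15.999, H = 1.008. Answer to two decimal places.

28.98 wt%

Formula mass = 417.254 g/mol.
3 Mg → 3.0000 mol MgO per formula unit; M(MgO) = 40.304, so MgO mass = 120.912 g.
120.912/417.254 × 100 = 28.98 wt%.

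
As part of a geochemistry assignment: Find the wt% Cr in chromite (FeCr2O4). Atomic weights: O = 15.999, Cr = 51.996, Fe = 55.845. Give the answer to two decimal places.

M(FeCr2O4) = 223.833 g/mol.
Cr contributes 2 × 51.996 = 103.992 g per mole.
103.992/223.833 = 0.4646 → 46.46%.

46.46 mass %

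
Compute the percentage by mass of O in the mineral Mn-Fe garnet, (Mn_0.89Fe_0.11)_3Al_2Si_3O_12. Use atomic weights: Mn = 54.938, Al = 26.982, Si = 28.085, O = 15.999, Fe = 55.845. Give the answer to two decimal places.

38.76 wt%

M((Mn_0.89Fe_0.11)_3Al_2Si_3O_12) = 495.320 g/mol.
O contributes 12 × 15.999 = 191.988 g per mole.
191.988/495.320 = 0.3876 → 38.76%.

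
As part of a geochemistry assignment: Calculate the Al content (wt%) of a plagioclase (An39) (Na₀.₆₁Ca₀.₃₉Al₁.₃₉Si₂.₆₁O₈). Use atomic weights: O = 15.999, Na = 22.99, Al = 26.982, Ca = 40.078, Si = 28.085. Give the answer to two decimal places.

Formula mass = 0.61·22.99 + 0.39·40.078 + 1.39·26.982 + 2.61·28.085 + 8·15.999 = 268.453 g/mol, of which 37.505 g is Al.
So Al makes up 37.505/268.453 = 0.1397 of the mass, i.e. 13.97%.

13.97 wt%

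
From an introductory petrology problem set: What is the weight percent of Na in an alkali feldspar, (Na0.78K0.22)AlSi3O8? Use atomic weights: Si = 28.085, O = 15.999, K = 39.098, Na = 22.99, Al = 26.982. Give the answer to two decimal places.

Molar mass of (Na0.78K0.22)AlSi3O8: 0.78×22.99 + 0.22×39.098 + 1×26.982 + 3×28.085 + 8×15.999 = 265.763 g/mol.
Mass of Na per formula unit: 0.78 × 22.99 = 17.932 g.
Weight fraction Na = 17.932 / 265.763 = 0.0675.

6.75 wt%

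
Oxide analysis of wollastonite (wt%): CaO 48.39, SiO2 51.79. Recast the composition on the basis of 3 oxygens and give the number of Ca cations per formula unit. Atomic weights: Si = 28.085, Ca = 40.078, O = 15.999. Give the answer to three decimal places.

48.39 wt% CaO ÷ 56.077 g/mol = 0.86292 mol, giving 0.86292 Ca and 0.86292 O.
51.79 wt% SiO2 ÷ 60.083 g/mol = 0.86197 mol, giving 0.86197 Si and 1.72394 O.
Oxygen sums to 2.58686; scaling by 3/2.58686 = 1.15971 puts the formula on 3 O.
Ca: 0.86292 × 1.15971 = 1.001 atoms per formula unit.

1.001 Ca apfu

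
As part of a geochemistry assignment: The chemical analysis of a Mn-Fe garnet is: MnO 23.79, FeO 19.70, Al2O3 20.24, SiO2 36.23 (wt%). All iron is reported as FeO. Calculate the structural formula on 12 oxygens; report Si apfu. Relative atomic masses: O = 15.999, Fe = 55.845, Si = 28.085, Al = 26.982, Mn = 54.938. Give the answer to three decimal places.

3.001 Si apfu

MnO: 23.79/70.937 = 0.33537 mol → 0.33537 mol Mn, 0.33537 mol O.
FeO: 19.70/71.844 = 0.27421 mol → 0.27421 mol Fe, 0.27421 mol O.
Al2O3: 20.24/101.961 = 0.19851 mol → 0.39702 mol Al, 0.59553 mol O.
SiO2: 36.23/60.083 = 0.60300 mol → 0.60300 mol Si, 1.20600 mol O.
Total oxygen = 2.41111 mol. Normalization factor = 12/2.41111 = 4.97696.
Si per 12 O = 0.60300 × 4.97696 = 3.001.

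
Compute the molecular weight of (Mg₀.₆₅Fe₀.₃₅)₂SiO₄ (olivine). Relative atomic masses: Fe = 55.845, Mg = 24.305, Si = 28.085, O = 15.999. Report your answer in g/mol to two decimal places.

The formula mass is the sum 1.30*24.305 + 0.70*55.845 + 1*28.085 + 4*15.999.

162.77 g/mol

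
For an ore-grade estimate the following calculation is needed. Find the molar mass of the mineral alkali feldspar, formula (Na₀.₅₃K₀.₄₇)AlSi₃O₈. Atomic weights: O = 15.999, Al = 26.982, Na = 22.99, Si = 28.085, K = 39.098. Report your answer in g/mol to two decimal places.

269.79 g/mol

M = 0.53×22.99 + 0.47×39.098 + 1×26.982 + 3×28.085 + 8×15.999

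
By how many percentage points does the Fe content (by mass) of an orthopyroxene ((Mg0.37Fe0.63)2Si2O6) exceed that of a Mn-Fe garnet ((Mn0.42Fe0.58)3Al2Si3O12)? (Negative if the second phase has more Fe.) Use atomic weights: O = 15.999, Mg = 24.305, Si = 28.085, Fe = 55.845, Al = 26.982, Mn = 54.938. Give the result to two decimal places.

M((Mg0.37Fe0.63)2Si2O6) = 240.514 g/mol, so wt% Fe = 70.365/240.514 × 100 = 29.26%.
M((Mn0.42Fe0.58)3Al2Si3O12) = 496.599 g/mol, so wt% Fe = 97.170/496.599 × 100 = 19.57%.
29.26 − 19.57 = 9.69 pp.

9.69 percentage points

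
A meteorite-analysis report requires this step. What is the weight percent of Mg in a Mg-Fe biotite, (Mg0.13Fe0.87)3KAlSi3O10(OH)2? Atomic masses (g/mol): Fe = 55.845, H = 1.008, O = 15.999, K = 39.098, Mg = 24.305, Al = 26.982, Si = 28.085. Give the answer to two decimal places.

Formula mass = 0.39×24.305 + 2.61×55.845 + 1×39.098 + 1×26.982 + 3×28.085 + 12×15.999 + 2×1.008 = 499.573 g/mol, of which 9.479 g is Mg.
So Mg makes up 9.479/499.573 = 0.0190 of the mass, i.e. 1.90%.

1.90 mass %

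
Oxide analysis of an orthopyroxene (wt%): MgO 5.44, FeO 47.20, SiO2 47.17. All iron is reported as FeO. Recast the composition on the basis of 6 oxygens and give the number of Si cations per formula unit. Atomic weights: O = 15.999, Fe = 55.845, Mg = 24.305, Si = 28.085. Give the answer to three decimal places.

5.44 wt% MgO ÷ 40.304 g/mol = 0.13497 mol, giving 0.13497 Mg and 0.13497 O.
47.20 wt% FeO ÷ 71.844 g/mol = 0.65698 mol, giving 0.65698 Fe and 0.65698 O.
47.17 wt% SiO2 ÷ 60.083 g/mol = 0.78508 mol, giving 0.78508 Si and 1.57016 O.
Oxygen sums to 2.36211; scaling by 6/2.36211 = 2.54010 puts the formula on 6 O.
Si: 0.78508 × 2.54010 = 1.994 atoms per formula unit.

1.994 Si apfu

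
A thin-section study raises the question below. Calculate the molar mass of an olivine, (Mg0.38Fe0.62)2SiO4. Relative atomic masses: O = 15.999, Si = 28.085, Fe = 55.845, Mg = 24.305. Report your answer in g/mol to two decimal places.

179.80 g/mol

The formula mass is the sum 0.76·24.305 + 1.24·55.845 + 1·28.085 + 4·15.999.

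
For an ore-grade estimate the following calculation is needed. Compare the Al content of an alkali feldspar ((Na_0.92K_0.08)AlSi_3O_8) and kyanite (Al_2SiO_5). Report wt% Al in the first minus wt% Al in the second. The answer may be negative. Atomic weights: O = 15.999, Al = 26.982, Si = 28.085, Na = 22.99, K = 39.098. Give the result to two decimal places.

First mineral: 26.982 g Al in 263.508 g formula = 10.24 wt% Al.
Second mineral: 53.964 g Al in 162.044 g formula = 33.30 wt% Al.
10.24% − 33.30% gives a difference of -23.06 percentage points.

-23.06 percentage points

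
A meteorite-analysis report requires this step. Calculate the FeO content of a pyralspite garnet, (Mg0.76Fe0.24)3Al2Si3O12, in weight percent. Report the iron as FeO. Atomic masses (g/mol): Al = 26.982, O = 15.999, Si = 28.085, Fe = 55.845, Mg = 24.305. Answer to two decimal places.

M((Mg0.76Fe0.24)3Al2Si3O12) = 425.831 g/mol; M(FeO) = 71.844 g/mol.
Moles FeO per formula unit = 0.72 Fe ÷ 1 = 0.7200.
FeO fraction = (0.7200 × 71.844) / 425.831 = 51.728/425.831 = 0.1215.

12.15 wt%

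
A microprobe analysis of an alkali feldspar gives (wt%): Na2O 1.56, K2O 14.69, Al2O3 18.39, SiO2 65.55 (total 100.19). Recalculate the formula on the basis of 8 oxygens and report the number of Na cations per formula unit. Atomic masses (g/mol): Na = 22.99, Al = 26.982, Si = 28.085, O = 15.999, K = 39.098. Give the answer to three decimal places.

Na2O: 1.56/61.979 = 0.02517 mol → 0.05034 mol Na, 0.02517 mol O.
K2O: 14.69/94.195 = 0.15595 mol → 0.31190 mol K, 0.15595 mol O.
Al2O3: 18.39/101.961 = 0.18036 mol → 0.36072 mol Al, 0.54108 mol O.
SiO2: 65.55/60.083 = 1.09099 mol → 1.09099 mol Si, 2.18198 mol O.
Total oxygen = 2.90418 mol. Normalization factor = 8/2.90418 = 2.75465.
Na per 8 O = 0.05034 × 2.75465 = 0.139.

0.139 Na apfu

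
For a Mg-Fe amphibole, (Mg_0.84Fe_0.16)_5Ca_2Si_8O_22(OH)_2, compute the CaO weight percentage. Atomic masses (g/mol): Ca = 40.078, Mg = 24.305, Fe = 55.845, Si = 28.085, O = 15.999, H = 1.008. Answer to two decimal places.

13.39 wt%

Molar mass of (Mg_0.84Fe_0.16)_5Ca_2Si_8O_22(OH)_2 = 4.20·24.305 + 0.80·55.845 + 2·40.078 + 8·28.085 + 24·15.999 + 2·1.008 = 837.585 g/mol.
Each formula unit contains 2 Ca, equivalent to 2/1 = 2.0000 mol CaO.
M(CaO) = 1×40.078 + 1×15.999 = 56.077 g/mol.
Mass of CaO per formula unit = 2.0000 × 56.077 = 112.154 g.
CaO wt% = 112.154 / 837.585 × 100 = 13.39%.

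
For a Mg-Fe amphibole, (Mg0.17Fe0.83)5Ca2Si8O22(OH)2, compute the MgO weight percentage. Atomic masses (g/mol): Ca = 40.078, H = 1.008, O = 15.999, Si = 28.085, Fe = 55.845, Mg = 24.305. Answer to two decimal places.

Molar mass of (Mg0.17Fe0.83)5Ca2Si8O22(OH)2 = 0.85·24.305 + 4.15·55.845 + 2·40.078 + 8·28.085 + 24·15.999 + 2·1.008 = 943.244 g/mol.
Each formula unit contains 0.85 Mg, equivalent to 0.85/1 = 0.8500 mol MgO.
M(MgO) = 1×24.305 + 1×15.999 = 40.304 g/mol.
Mass of MgO per formula unit = 0.8500 × 40.304 = 34.258 g.
MgO wt% = 34.258 / 943.244 × 100 = 3.63%.

3.63 wt%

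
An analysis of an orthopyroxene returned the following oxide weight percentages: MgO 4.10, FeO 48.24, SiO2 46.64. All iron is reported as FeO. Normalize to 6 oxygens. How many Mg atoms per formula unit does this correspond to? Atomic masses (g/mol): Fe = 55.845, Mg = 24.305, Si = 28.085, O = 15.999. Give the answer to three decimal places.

MgO: 4.10/40.304 = 0.10173 mol → 0.10173 mol Mg, 0.10173 mol O.
FeO: 48.24/71.844 = 0.67145 mol → 0.67145 mol Fe, 0.67145 mol O.
SiO2: 46.64/60.083 = 0.77626 mol → 0.77626 mol Si, 1.55252 mol O.
Total oxygen = 2.32570 mol. Normalization factor = 6/2.32570 = 2.57987.
Mg per 6 O = 0.10173 × 2.57987 = 0.262.

0.262 Mg apfu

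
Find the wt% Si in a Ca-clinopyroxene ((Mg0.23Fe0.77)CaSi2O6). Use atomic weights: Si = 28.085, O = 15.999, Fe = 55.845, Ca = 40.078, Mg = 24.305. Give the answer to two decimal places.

Molar mass of (Mg0.23Fe0.77)CaSi2O6: 0.23*24.305 + 0.77*55.845 + 1*40.078 + 2*28.085 + 6*15.999 = 240.833 g/mol.
Mass of Si per formula unit: 2 × 28.085 = 56.170 g.
Weight fraction Si = 56.170 / 240.833 = 0.2332.

23.32 wt%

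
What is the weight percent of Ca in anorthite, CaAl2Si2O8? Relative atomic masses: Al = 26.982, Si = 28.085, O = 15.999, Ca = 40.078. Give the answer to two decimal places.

M(CaAl2Si2O8) = 278.204 g/mol.
Ca contributes 1 × 40.078 = 40.078 g per mole.
40.078/278.204 = 0.1441 → 14.41%.

14.41 mass %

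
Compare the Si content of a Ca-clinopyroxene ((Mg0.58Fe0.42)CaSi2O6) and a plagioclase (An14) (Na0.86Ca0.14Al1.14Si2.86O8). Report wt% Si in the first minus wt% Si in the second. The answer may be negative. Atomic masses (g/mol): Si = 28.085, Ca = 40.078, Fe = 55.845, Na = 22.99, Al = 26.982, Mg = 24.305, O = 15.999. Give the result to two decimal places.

M((Mg0.58Fe0.42)CaSi2O6) = 229.794 g/mol, so wt% Si = 56.170/229.794 × 100 = 24.44%.
M(Na0.86Ca0.14Al1.14Si2.86O8) = 264.457 g/mol, so wt% Si = 80.323/264.457 × 100 = 30.37%.
24.44 − 30.37 = -5.93 pp.

-5.93 percentage points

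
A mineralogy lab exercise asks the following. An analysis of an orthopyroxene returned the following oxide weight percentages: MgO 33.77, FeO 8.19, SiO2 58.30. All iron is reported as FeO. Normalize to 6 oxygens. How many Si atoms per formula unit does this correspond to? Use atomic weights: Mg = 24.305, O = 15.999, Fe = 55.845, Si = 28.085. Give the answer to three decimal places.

2.013 Si apfu

33.77 wt% MgO ÷ 40.304 g/mol = 0.83788 mol, giving 0.83788 Mg and 0.83788 O.
8.19 wt% FeO ÷ 71.844 g/mol = 0.11400 mol, giving 0.11400 Fe and 0.11400 O.
58.30 wt% SiO2 ÷ 60.083 g/mol = 0.97032 mol, giving 0.97032 Si and 1.94064 O.
Oxygen sums to 2.89252; scaling by 6/2.89252 = 2.07432 puts the formula on 6 O.
Si: 0.97032 × 2.07432 = 2.013 atoms per formula unit.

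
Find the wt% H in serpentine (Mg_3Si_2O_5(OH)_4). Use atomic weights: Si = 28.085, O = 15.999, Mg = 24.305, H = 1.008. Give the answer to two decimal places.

Molar mass of Mg_3Si_2O_5(OH)_4: 3*24.305 + 2*28.085 + 9*15.999 + 4*1.008 = 277.108 g/mol.
Mass of H per formula unit: 4 × 1.008 = 4.032 g.
Weight fraction H = 4.032 / 277.108 = 0.0146.

1.46 weight percent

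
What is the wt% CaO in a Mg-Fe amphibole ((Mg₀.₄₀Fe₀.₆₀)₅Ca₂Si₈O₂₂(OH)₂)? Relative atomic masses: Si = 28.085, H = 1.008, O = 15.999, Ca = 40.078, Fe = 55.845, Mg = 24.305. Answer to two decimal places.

12.37 wt%

Molar mass of (Mg₀.₄₀Fe₀.₆₀)₅Ca₂Si₈O₂₂(OH)₂ = 2×24.305 + 3×55.845 + 2×40.078 + 8×28.085 + 24×15.999 + 2×1.008 = 906.973 g/mol.
Each formula unit contains 2 Ca, equivalent to 2/1 = 2.0000 mol CaO.
M(CaO) = 1×40.078 + 1×15.999 = 56.077 g/mol.
Mass of CaO per formula unit = 2.0000 × 56.077 = 112.154 g.
CaO wt% = 112.154 / 906.973 × 100 = 12.37%.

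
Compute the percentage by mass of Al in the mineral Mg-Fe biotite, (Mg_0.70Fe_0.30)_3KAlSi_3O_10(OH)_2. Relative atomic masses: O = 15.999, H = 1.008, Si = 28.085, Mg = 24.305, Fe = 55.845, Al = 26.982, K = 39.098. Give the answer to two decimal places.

6.05 mass %

M((Mg_0.70Fe_0.30)_3KAlSi_3O_10(OH)_2) = 445.640 g/mol.
Al contributes 1 × 26.982 = 26.982 g per mole.
26.982/445.640 = 0.0605 → 6.05%.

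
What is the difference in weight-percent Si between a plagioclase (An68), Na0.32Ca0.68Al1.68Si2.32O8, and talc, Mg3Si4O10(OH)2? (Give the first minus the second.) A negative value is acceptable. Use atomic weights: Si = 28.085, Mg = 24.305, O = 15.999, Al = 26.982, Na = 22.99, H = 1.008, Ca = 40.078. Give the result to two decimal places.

First mineral: 65.157 g Si in 273.089 g formula = 23.86 wt% Si.
Second mineral: 112.340 g Si in 379.259 g formula = 29.62 wt% Si.
23.86% − 29.62% gives a difference of -5.76 percentage points.

-5.76 percentage points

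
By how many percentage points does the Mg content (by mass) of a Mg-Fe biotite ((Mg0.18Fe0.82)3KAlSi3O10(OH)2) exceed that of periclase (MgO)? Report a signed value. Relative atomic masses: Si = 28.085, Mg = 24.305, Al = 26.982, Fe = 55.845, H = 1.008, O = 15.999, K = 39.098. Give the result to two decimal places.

-57.65 percentage points

M((Mg0.18Fe0.82)3KAlSi3O10(OH)2) = 494.842 g/mol, so wt% Mg = 13.125/494.842 × 100 = 2.65%.
M(MgO) = 40.304 g/mol, so wt% Mg = 24.305/40.304 × 100 = 60.30%.
2.65 − 60.30 = -57.65 pp.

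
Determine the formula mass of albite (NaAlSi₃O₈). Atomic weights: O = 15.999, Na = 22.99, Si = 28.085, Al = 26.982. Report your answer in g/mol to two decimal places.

The formula mass is the sum 1·22.99 + 1·26.982 + 3·28.085 + 8·15.999.

262.22 g/mol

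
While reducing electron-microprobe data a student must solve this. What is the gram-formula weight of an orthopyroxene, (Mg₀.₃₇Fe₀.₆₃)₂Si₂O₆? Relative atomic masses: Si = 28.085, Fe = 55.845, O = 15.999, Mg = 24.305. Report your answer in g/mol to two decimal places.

The formula mass is the sum 0.74×24.305 + 1.26×55.845 + 2×28.085 + 6×15.999.

240.51 g/mol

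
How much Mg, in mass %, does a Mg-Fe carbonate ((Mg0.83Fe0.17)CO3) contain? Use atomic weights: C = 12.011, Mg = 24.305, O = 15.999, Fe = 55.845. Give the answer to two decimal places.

Formula mass = 0.83×24.305 + 0.17×55.845 + 1×12.011 + 3×15.999 = 89.675 g/mol, of which 20.173 g is Mg.
So Mg makes up 20.173/89.675 = 0.2250 of the mass, i.e. 22.50%.

22.50 mass %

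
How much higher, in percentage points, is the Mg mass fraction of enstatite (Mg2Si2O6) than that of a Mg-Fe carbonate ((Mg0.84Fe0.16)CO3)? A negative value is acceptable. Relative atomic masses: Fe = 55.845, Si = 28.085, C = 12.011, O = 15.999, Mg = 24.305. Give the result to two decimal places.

M(Mg2Si2O6) = 200.774 g/mol, so wt% Mg = 48.610/200.774 × 100 = 24.21%.
M((Mg0.84Fe0.16)CO3) = 89.359 g/mol, so wt% Mg = 20.416/89.359 × 100 = 22.85%.
24.21 − 22.85 = 1.36 pp.

1.36 percentage points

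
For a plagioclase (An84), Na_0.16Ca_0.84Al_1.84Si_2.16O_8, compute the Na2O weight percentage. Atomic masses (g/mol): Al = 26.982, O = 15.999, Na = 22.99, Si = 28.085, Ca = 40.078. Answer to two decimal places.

1.80 wt%

M(Na_0.16Ca_0.84Al_1.84Si_2.16O_8) = 275.646 g/mol; M(Na2O) = 61.979 g/mol.
Moles Na2O per formula unit = 0.16 Na ÷ 2 = 0.0800.
Na2O fraction = (0.0800 × 61.979) / 275.646 = 4.958/275.646 = 0.0180.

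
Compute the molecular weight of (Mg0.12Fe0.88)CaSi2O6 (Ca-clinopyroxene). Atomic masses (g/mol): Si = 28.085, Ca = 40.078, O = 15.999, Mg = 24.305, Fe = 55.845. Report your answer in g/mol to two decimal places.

244.30 g/mol

The formula mass is the sum 0.12·24.305 + 0.88·55.845 + 1·40.078 + 2·28.085 + 6·15.999.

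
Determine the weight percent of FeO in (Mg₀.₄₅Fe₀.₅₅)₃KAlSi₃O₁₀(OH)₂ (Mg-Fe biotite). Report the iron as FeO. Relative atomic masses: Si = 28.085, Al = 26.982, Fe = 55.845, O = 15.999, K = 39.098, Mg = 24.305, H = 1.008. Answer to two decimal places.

Molar mass of (Mg₀.₄₅Fe₀.₅₅)₃KAlSi₃O₁₀(OH)₂ = 1.35*24.305 + 1.65*55.845 + 1*39.098 + 1*26.982 + 3*28.085 + 12*15.999 + 2*1.008 = 469.295 g/mol.
Each formula unit contains 1.65 Fe, equivalent to 1.65/1 = 1.6500 mol FeO.
M(FeO) = 1×55.845 + 1×15.999 = 71.844 g/mol.
Mass of FeO per formula unit = 1.6500 × 71.844 = 118.543 g.
FeO wt% = 118.543 / 469.295 × 100 = 25.26%.

25.26 wt%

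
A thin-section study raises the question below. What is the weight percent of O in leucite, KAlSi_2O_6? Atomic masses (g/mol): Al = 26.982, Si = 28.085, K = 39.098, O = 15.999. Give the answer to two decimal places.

43.98 weight percent

M(KAlSi_2O_6) = 218.244 g/mol.
O contributes 6 × 15.999 = 95.994 g per mole.
95.994/218.244 = 0.4398 → 43.98%.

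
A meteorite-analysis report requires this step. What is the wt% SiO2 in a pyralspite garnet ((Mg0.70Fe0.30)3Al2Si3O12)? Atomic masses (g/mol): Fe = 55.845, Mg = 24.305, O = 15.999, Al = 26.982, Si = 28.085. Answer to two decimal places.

41.77 wt%

Formula mass = 431.508 g/mol.
3 Si → 3.0000 mol SiO2 per formula unit; M(SiO2) = 60.083, so SiO2 mass = 180.249 g.
180.249/431.508 × 100 = 41.77 wt%.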